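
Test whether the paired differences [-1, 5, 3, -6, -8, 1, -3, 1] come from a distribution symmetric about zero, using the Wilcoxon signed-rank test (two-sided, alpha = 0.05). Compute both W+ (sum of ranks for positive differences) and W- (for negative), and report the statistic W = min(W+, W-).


Step 1: Drop any zero differences (none here) and take |d_i|.
|d| = [1, 5, 3, 6, 8, 1, 3, 1]
Step 2: Midrank |d_i| (ties get averaged ranks).
ranks: |1|->2, |5|->6, |3|->4.5, |6|->7, |8|->8, |1|->2, |3|->4.5, |1|->2
Step 3: Attach original signs; sum ranks with positive sign and with negative sign.
W+ = 6 + 4.5 + 2 + 2 = 14.5
W- = 2 + 7 + 8 + 4.5 = 21.5
(Check: W+ + W- = 36 should equal n(n+1)/2 = 36.)
Step 4: Test statistic W = min(W+, W-) = 14.5.
Step 5: Ties in |d|, so use the tie-corrected normal approximation.
        E[W] = n(n+1)/4 = 8*9/4 = 18.
        Tie groups: |d|=1 (t=3), |d|=3 (t=2); sum(t^3 - t) = 30.
        Var[W] = n(n+1)(2n+1)/24 - sum(t^3-t)/48 = 1224/24 - 30/48 = 50.375.
        z = (W - E[W]) / sqrt(Var[W]) = (14.5 - 18) / 7.0975 = -0.4931.
        Two-sided p = 2*Phi(z) = 0.621921.
Step 6: alpha = 0.05. fail to reject H0.

W+ = 14.5, W- = 21.5, W = min = 14.5, p = 0.621921, fail to reject H0.


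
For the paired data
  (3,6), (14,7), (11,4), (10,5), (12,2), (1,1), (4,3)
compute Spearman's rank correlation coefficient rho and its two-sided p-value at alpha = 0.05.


Step 1: Rank x and y separately (midranks; no ties here).
rank(x): 3->2, 14->7, 11->5, 10->4, 12->6, 1->1, 4->3
rank(y): 6->6, 7->7, 4->4, 5->5, 2->2, 1->1, 3->3
Step 2: d_i = R_x(i) - R_y(i); compute d_i^2.
  (2-6)^2=16, (7-7)^2=0, (5-4)^2=1, (4-5)^2=1, (6-2)^2=16, (1-1)^2=0, (3-3)^2=0
sum(d^2) = 34.
Step 3: rho = 1 - 6*34 / (7*(7^2 - 1)) = 1 - 204/336 = 0.392857.
Step 4: Under H0, t = rho * sqrt((n-2)/(1-rho^2)) = 0.9553 ~ t(5).
Step 5: Two-sided p-value from the t-distribution with 5 df = 0.383317.
Step 6: alpha = 0.05. fail to reject H0.

rho = 0.3929, p = 0.383317, fail to reject H0 at alpha = 0.05.


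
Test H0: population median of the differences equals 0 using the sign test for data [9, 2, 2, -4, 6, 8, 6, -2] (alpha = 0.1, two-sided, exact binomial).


Step 1: Discard zero differences. Original n = 8; n_eff = number of nonzero differences = 8.
Nonzero differences (with sign): +9, +2, +2, -4, +6, +8, +6, -2
Step 2: Count signs: positive = 6, negative = 2.
Step 3: Under H0: P(positive) = 0.5, so the number of positives S ~ Bin(8, 0.5).
Step 4: Two-sided exact p-value = sum of Bin(8,0.5) probabilities at or below the observed probability = 0.289062.
Step 5: alpha = 0.1. fail to reject H0.

n_eff = 8, pos = 6, neg = 2, p = 0.289062, fail to reject H0.


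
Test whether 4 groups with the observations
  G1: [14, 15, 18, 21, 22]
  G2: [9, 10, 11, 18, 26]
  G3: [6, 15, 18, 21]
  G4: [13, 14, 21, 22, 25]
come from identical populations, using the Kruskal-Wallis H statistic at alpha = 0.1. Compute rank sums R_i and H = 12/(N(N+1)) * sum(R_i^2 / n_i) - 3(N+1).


Step 1: Combine all N = 19 observations and assign midranks.
sorted (value, group, rank): (6,G3,1), (9,G2,2), (10,G2,3), (11,G2,4), (13,G4,5), (14,G1,6.5), (14,G4,6.5), (15,G1,8.5), (15,G3,8.5), (18,G1,11), (18,G2,11), (18,G3,11), (21,G1,14), (21,G3,14), (21,G4,14), (22,G1,16.5), (22,G4,16.5), (25,G4,18), (26,G2,19)
Step 2: Sum ranks within each group.
R_1 = 56.5 (n_1 = 5)
R_2 = 39 (n_2 = 5)
R_3 = 34.5 (n_3 = 4)
R_4 = 60 (n_4 = 5)
Step 3: H = 12/(N(N+1)) * sum(R_i^2/n_i) - 3(N+1)
     = 12/(19*20) * (56.5^2/5 + 39^2/5 + 34.5^2/4 + 60^2/5) - 3*20
     = 0.031579 * 1960.21 - 60
     = 1.901447.
Step 4: Ties present; correction factor C = 1 - 66/(19^3 - 19) = 0.990351. Corrected H = 1.901447 / 0.990351 = 1.919973.
Step 5: Under H0, H ~ chi^2(3); p-value = 0.589181.
Step 6: alpha = 0.1. fail to reject H0.

H = 1.9200, df = 3, p = 0.589181, fail to reject H0.


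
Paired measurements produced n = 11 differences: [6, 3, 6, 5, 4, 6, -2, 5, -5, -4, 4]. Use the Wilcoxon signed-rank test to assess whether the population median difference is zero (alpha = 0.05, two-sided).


Step 1: Drop any zero differences (none here) and take |d_i|.
|d| = [6, 3, 6, 5, 4, 6, 2, 5, 5, 4, 4]
Step 2: Midrank |d_i| (ties get averaged ranks).
ranks: |6|->10, |3|->2, |6|->10, |5|->7, |4|->4, |6|->10, |2|->1, |5|->7, |5|->7, |4|->4, |4|->4
Step 3: Attach original signs; sum ranks with positive sign and with negative sign.
W+ = 10 + 2 + 10 + 7 + 4 + 10 + 7 + 4 = 54
W- = 1 + 7 + 4 = 12
(Check: W+ + W- = 66 should equal n(n+1)/2 = 66.)
Step 4: Test statistic W = min(W+, W-) = 12.
Step 5: Ties in |d|, so use the tie-corrected normal approximation.
        E[W] = n(n+1)/4 = 11*12/4 = 33.
        Tie groups: |d|=4 (t=3), |d|=5 (t=3), |d|=6 (t=3); sum(t^3 - t) = 72.
        Var[W] = n(n+1)(2n+1)/24 - sum(t^3-t)/48 = 3036/24 - 72/48 = 125.
        z = (W - E[W]) / sqrt(Var[W]) = (12 - 33) / 11.1803 = -1.8783.
        Two-sided p = 2*Phi(z) = 0.060341.
Step 6: alpha = 0.05. fail to reject H0.

W+ = 54, W- = 12, W = min = 12, p = 0.060341, fail to reject H0.


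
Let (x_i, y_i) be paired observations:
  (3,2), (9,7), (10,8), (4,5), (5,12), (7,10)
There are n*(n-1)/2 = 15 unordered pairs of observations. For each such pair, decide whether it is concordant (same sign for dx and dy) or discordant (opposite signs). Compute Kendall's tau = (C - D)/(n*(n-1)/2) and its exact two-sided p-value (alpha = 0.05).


Step 1: Enumerate the 15 unordered pairs (i,j) with i<j and classify each by sign(x_j-x_i) * sign(y_j-y_i).
  (1,2):dx=+6,dy=+5->C; (1,3):dx=+7,dy=+6->C; (1,4):dx=+1,dy=+3->C; (1,5):dx=+2,dy=+10->C
  (1,6):dx=+4,dy=+8->C; (2,3):dx=+1,dy=+1->C; (2,4):dx=-5,dy=-2->C; (2,5):dx=-4,dy=+5->D
  (2,6):dx=-2,dy=+3->D; (3,4):dx=-6,dy=-3->C; (3,5):dx=-5,dy=+4->D; (3,6):dx=-3,dy=+2->D
  (4,5):dx=+1,dy=+7->C; (4,6):dx=+3,dy=+5->C; (5,6):dx=+2,dy=-2->D
Step 2: C = 10, D = 5, total pairs = 15.
Step 3: tau = (C - D)/(n(n-1)/2) = (10 - 5)/15 = 0.333333.
Step 4: Exact two-sided p-value (enumerate n! = 720 permutations of y under H0): p = 0.469444.
Step 5: alpha = 0.05. fail to reject H0.

tau_b = 0.3333 (C=10, D=5), p = 0.469444, fail to reject H0.


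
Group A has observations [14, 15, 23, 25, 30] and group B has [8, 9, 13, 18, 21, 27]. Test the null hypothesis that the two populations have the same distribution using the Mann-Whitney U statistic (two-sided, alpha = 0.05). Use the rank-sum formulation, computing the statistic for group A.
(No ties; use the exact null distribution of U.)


Step 1: Combine and sort all 11 observations; assign midranks.
sorted (value, group): (8,Y), (9,Y), (13,Y), (14,X), (15,X), (18,Y), (21,Y), (23,X), (25,X), (27,Y), (30,X)
ranks: 8->1, 9->2, 13->3, 14->4, 15->5, 18->6, 21->7, 23->8, 25->9, 27->10, 30->11
Step 2: Rank sum for X: R1 = 4 + 5 + 8 + 9 + 11 = 37.
Step 3: U_X = R1 - n1(n1+1)/2 = 37 - 5*6/2 = 37 - 15 = 22.
       U_Y = n1*n2 - U_X = 30 - 22 = 8.
Step 4: No ties, so the exact null distribution of U (based on enumerating the C(11,5) = 462 equally likely rank assignments) gives the two-sided p-value.
Step 5: p-value = 0.246753; compare to alpha = 0.05. fail to reject H0.

U_X = 22, p = 0.246753, fail to reject H0 at alpha = 0.05.


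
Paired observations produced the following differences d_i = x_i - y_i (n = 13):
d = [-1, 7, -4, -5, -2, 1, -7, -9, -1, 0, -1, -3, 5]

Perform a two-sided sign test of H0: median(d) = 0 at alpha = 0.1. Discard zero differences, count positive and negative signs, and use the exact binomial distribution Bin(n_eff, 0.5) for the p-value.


Step 1: Discard zero differences. Original n = 13; n_eff = number of nonzero differences = 12.
Nonzero differences (with sign): -1, +7, -4, -5, -2, +1, -7, -9, -1, -1, -3, +5
Step 2: Count signs: positive = 3, negative = 9.
Step 3: Under H0: P(positive) = 0.5, so the number of positives S ~ Bin(12, 0.5).
Step 4: Two-sided exact p-value = sum of Bin(12,0.5) probabilities at or below the observed probability = 0.145996.
Step 5: alpha = 0.1. fail to reject H0.

n_eff = 12, pos = 3, neg = 9, p = 0.145996, fail to reject H0.


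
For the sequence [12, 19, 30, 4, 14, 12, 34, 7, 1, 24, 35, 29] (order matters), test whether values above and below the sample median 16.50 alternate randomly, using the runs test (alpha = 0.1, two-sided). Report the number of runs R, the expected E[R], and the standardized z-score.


Step 1: Compute median = 16.50; label A = above, B = below.
Labels in order: BAABBBABBAAA  (n_A = 6, n_B = 6)
Step 2: Count runs R = 6.
Step 3: Under H0 (random ordering), E[R] = 2*n_A*n_B/(n_A+n_B) + 1 = 2*6*6/12 + 1 = 7.0000.
        Var[R] = 2*n_A*n_B*(2*n_A*n_B - n_A - n_B) / ((n_A+n_B)^2 * (n_A+n_B-1)) = 4320/1584 = 2.7273.
        SD[R] = 1.6514.
Step 4: Continuity-corrected z = (R + 0.5 - E[R]) / SD[R] = (6 + 0.5 - 7.0000) / 1.6514 = -0.3028.
Step 5: Two-sided p-value via normal approximation = 2*(1 - Phi(|z|)) = 0.762069.
Step 6: alpha = 0.1. fail to reject H0.

R = 6, z = -0.3028, p = 0.762069, fail to reject H0.


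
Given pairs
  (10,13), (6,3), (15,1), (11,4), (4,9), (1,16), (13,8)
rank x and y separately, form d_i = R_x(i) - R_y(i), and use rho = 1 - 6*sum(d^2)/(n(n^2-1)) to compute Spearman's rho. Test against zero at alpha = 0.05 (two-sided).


Step 1: Rank x and y separately (midranks; no ties here).
rank(x): 10->4, 6->3, 15->7, 11->5, 4->2, 1->1, 13->6
rank(y): 13->6, 3->2, 1->1, 4->3, 9->5, 16->7, 8->4
Step 2: d_i = R_x(i) - R_y(i); compute d_i^2.
  (4-6)^2=4, (3-2)^2=1, (7-1)^2=36, (5-3)^2=4, (2-5)^2=9, (1-7)^2=36, (6-4)^2=4
sum(d^2) = 94.
Step 3: rho = 1 - 6*94 / (7*(7^2 - 1)) = 1 - 564/336 = -0.678571.
Step 4: Under H0, t = rho * sqrt((n-2)/(1-rho^2)) = -2.0657 ~ t(5).
Step 5: Two-sided p-value from the t-distribution with 5 df = 0.093750.
Step 6: alpha = 0.05. fail to reject H0.

rho = -0.6786, p = 0.093750, fail to reject H0 at alpha = 0.05.


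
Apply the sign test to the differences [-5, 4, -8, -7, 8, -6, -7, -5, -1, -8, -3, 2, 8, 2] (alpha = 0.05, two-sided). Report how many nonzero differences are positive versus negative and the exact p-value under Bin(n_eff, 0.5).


Step 1: Discard zero differences. Original n = 14; n_eff = number of nonzero differences = 14.
Nonzero differences (with sign): -5, +4, -8, -7, +8, -6, -7, -5, -1, -8, -3, +2, +8, +2
Step 2: Count signs: positive = 5, negative = 9.
Step 3: Under H0: P(positive) = 0.5, so the number of positives S ~ Bin(14, 0.5).
Step 4: Two-sided exact p-value = sum of Bin(14,0.5) probabilities at or below the observed probability = 0.423950.
Step 5: alpha = 0.05. fail to reject H0.

n_eff = 14, pos = 5, neg = 9, p = 0.423950, fail to reject H0.


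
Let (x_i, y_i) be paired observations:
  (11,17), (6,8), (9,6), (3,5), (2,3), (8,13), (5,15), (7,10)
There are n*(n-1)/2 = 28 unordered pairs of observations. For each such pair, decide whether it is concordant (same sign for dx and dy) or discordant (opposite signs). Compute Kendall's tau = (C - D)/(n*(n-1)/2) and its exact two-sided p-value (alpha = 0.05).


Step 1: Enumerate the 28 unordered pairs (i,j) with i<j and classify each by sign(x_j-x_i) * sign(y_j-y_i).
  (1,2):dx=-5,dy=-9->C; (1,3):dx=-2,dy=-11->C; (1,4):dx=-8,dy=-12->C; (1,5):dx=-9,dy=-14->C
  (1,6):dx=-3,dy=-4->C; (1,7):dx=-6,dy=-2->C; (1,8):dx=-4,dy=-7->C; (2,3):dx=+3,dy=-2->D
  (2,4):dx=-3,dy=-3->C; (2,5):dx=-4,dy=-5->C; (2,6):dx=+2,dy=+5->C; (2,7):dx=-1,dy=+7->D
  (2,8):dx=+1,dy=+2->C; (3,4):dx=-6,dy=-1->C; (3,5):dx=-7,dy=-3->C; (3,6):dx=-1,dy=+7->D
  (3,7):dx=-4,dy=+9->D; (3,8):dx=-2,dy=+4->D; (4,5):dx=-1,dy=-2->C; (4,6):dx=+5,dy=+8->C
  (4,7):dx=+2,dy=+10->C; (4,8):dx=+4,dy=+5->C; (5,6):dx=+6,dy=+10->C; (5,7):dx=+3,dy=+12->C
  (5,8):dx=+5,dy=+7->C; (6,7):dx=-3,dy=+2->D; (6,8):dx=-1,dy=-3->C; (7,8):dx=+2,dy=-5->D
Step 2: C = 21, D = 7, total pairs = 28.
Step 3: tau = (C - D)/(n(n-1)/2) = (21 - 7)/28 = 0.500000.
Step 4: Exact two-sided p-value (enumerate n! = 40320 permutations of y under H0): p = 0.108681.
Step 5: alpha = 0.05. fail to reject H0.

tau_b = 0.5000 (C=21, D=7), p = 0.108681, fail to reject H0.


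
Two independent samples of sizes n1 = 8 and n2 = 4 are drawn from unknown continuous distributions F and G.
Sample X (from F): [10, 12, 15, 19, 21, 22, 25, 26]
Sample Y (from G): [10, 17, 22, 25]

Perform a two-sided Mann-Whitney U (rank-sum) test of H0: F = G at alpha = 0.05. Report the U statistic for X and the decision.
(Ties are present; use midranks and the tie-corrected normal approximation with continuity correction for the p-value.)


Step 1: Combine and sort all 12 observations; assign midranks.
sorted (value, group): (10,X), (10,Y), (12,X), (15,X), (17,Y), (19,X), (21,X), (22,X), (22,Y), (25,X), (25,Y), (26,X)
ranks: 10->1.5, 10->1.5, 12->3, 15->4, 17->5, 19->6, 21->7, 22->8.5, 22->8.5, 25->10.5, 25->10.5, 26->12
Step 2: Rank sum for X: R1 = 1.5 + 3 + 4 + 6 + 7 + 8.5 + 10.5 + 12 = 52.5.
Step 3: U_X = R1 - n1(n1+1)/2 = 52.5 - 8*9/2 = 52.5 - 36 = 16.5.
       U_Y = n1*n2 - U_X = 32 - 16.5 = 15.5.
Step 4: Ties are present, so use the tie-corrected normal approximation (with continuity correction) for the p-value.
Step 5: p-value = 1.000000; compare to alpha = 0.05. fail to reject H0.

U_X = 16.5, p = 1.000000, fail to reject H0 at alpha = 0.05.


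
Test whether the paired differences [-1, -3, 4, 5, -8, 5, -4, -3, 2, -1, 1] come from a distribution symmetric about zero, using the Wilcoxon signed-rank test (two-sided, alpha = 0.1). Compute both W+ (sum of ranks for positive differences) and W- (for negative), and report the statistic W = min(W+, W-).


Step 1: Drop any zero differences (none here) and take |d_i|.
|d| = [1, 3, 4, 5, 8, 5, 4, 3, 2, 1, 1]
Step 2: Midrank |d_i| (ties get averaged ranks).
ranks: |1|->2, |3|->5.5, |4|->7.5, |5|->9.5, |8|->11, |5|->9.5, |4|->7.5, |3|->5.5, |2|->4, |1|->2, |1|->2
Step 3: Attach original signs; sum ranks with positive sign and with negative sign.
W+ = 7.5 + 9.5 + 9.5 + 4 + 2 = 32.5
W- = 2 + 5.5 + 11 + 7.5 + 5.5 + 2 = 33.5
(Check: W+ + W- = 66 should equal n(n+1)/2 = 66.)
Step 4: Test statistic W = min(W+, W-) = 32.5.
Step 5: Ties in |d|, so use the tie-corrected normal approximation.
        E[W] = n(n+1)/4 = 11*12/4 = 33.
        Tie groups: |d|=1 (t=3), |d|=3 (t=2), |d|=4 (t=2), |d|=5 (t=2); sum(t^3 - t) = 42.
        Var[W] = n(n+1)(2n+1)/24 - sum(t^3-t)/48 = 3036/24 - 42/48 = 125.625.
        z = (W - E[W]) / sqrt(Var[W]) = (32.5 - 33) / 11.2083 = -0.0446.
        Two-sided p = 2*Phi(z) = 0.964418.
Step 6: alpha = 0.1. fail to reject H0.

W+ = 32.5, W- = 33.5, W = min = 32.5, p = 0.964418, fail to reject H0.


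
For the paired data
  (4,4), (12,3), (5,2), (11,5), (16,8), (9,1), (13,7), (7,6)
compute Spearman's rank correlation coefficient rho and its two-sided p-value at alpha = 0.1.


Step 1: Rank x and y separately (midranks; no ties here).
rank(x): 4->1, 12->6, 5->2, 11->5, 16->8, 9->4, 13->7, 7->3
rank(y): 4->4, 3->3, 2->2, 5->5, 8->8, 1->1, 7->7, 6->6
Step 2: d_i = R_x(i) - R_y(i); compute d_i^2.
  (1-4)^2=9, (6-3)^2=9, (2-2)^2=0, (5-5)^2=0, (8-8)^2=0, (4-1)^2=9, (7-7)^2=0, (3-6)^2=9
sum(d^2) = 36.
Step 3: rho = 1 - 6*36 / (8*(8^2 - 1)) = 1 - 216/504 = 0.571429.
Step 4: Under H0, t = rho * sqrt((n-2)/(1-rho^2)) = 1.7056 ~ t(6).
Step 5: Two-sided p-value from the t-distribution with 6 df = 0.138960.
Step 6: alpha = 0.1. fail to reject H0.

rho = 0.5714, p = 0.138960, fail to reject H0 at alpha = 0.1.


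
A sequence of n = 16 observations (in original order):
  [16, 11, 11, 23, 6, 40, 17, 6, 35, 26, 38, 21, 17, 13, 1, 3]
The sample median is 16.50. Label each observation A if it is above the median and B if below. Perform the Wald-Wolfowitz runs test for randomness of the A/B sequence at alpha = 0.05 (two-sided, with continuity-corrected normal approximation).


Step 1: Compute median = 16.50; label A = above, B = below.
Labels in order: BBBABAABAAAAABBB  (n_A = 8, n_B = 8)
Step 2: Count runs R = 7.
Step 3: Under H0 (random ordering), E[R] = 2*n_A*n_B/(n_A+n_B) + 1 = 2*8*8/16 + 1 = 9.0000.
        Var[R] = 2*n_A*n_B*(2*n_A*n_B - n_A - n_B) / ((n_A+n_B)^2 * (n_A+n_B-1)) = 14336/3840 = 3.7333.
        SD[R] = 1.9322.
Step 4: Continuity-corrected z = (R + 0.5 - E[R]) / SD[R] = (7 + 0.5 - 9.0000) / 1.9322 = -0.7763.
Step 5: Two-sided p-value via normal approximation = 2*(1 - Phi(|z|)) = 0.437558.
Step 6: alpha = 0.05. fail to reject H0.

R = 7, z = -0.7763, p = 0.437558, fail to reject H0.


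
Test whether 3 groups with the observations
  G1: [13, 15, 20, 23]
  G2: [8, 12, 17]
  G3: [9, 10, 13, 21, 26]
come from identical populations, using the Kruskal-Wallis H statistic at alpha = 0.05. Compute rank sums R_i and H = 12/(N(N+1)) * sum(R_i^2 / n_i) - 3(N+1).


Step 1: Combine all N = 12 observations and assign midranks.
sorted (value, group, rank): (8,G2,1), (9,G3,2), (10,G3,3), (12,G2,4), (13,G1,5.5), (13,G3,5.5), (15,G1,7), (17,G2,8), (20,G1,9), (21,G3,10), (23,G1,11), (26,G3,12)
Step 2: Sum ranks within each group.
R_1 = 32.5 (n_1 = 4)
R_2 = 13 (n_2 = 3)
R_3 = 32.5 (n_3 = 5)
Step 3: H = 12/(N(N+1)) * sum(R_i^2/n_i) - 3(N+1)
     = 12/(12*13) * (32.5^2/4 + 13^2/3 + 32.5^2/5) - 3*13
     = 0.076923 * 531.646 - 39
     = 1.895833.
Step 4: Ties present; correction factor C = 1 - 6/(12^3 - 12) = 0.996503. Corrected H = 1.895833 / 0.996503 = 1.902485.
Step 5: Under H0, H ~ chi^2(2); p-value = 0.386261.
Step 6: alpha = 0.05. fail to reject H0.

H = 1.9025, df = 2, p = 0.386261, fail to reject H0.


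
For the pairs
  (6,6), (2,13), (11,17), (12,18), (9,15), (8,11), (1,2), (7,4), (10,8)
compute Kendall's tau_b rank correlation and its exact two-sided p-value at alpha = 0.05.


Step 1: Enumerate the 36 unordered pairs (i,j) with i<j and classify each by sign(x_j-x_i) * sign(y_j-y_i).
  (1,2):dx=-4,dy=+7->D; (1,3):dx=+5,dy=+11->C; (1,4):dx=+6,dy=+12->C; (1,5):dx=+3,dy=+9->C
  (1,6):dx=+2,dy=+5->C; (1,7):dx=-5,dy=-4->C; (1,8):dx=+1,dy=-2->D; (1,9):dx=+4,dy=+2->C
  (2,3):dx=+9,dy=+4->C; (2,4):dx=+10,dy=+5->C; (2,5):dx=+7,dy=+2->C; (2,6):dx=+6,dy=-2->D
  (2,7):dx=-1,dy=-11->C; (2,8):dx=+5,dy=-9->D; (2,9):dx=+8,dy=-5->D; (3,4):dx=+1,dy=+1->C
  (3,5):dx=-2,dy=-2->C; (3,6):dx=-3,dy=-6->C; (3,7):dx=-10,dy=-15->C; (3,8):dx=-4,dy=-13->C
  (3,9):dx=-1,dy=-9->C; (4,5):dx=-3,dy=-3->C; (4,6):dx=-4,dy=-7->C; (4,7):dx=-11,dy=-16->C
  (4,8):dx=-5,dy=-14->C; (4,9):dx=-2,dy=-10->C; (5,6):dx=-1,dy=-4->C; (5,7):dx=-8,dy=-13->C
  (5,8):dx=-2,dy=-11->C; (5,9):dx=+1,dy=-7->D; (6,7):dx=-7,dy=-9->C; (6,8):dx=-1,dy=-7->C
  (6,9):dx=+2,dy=-3->D; (7,8):dx=+6,dy=+2->C; (7,9):dx=+9,dy=+6->C; (8,9):dx=+3,dy=+4->C
Step 2: C = 29, D = 7, total pairs = 36.
Step 3: tau = (C - D)/(n(n-1)/2) = (29 - 7)/36 = 0.611111.
Step 4: Exact two-sided p-value (enumerate n! = 362880 permutations of y under H0): p = 0.024741.
Step 5: alpha = 0.05. reject H0.

tau_b = 0.6111 (C=29, D=7), p = 0.024741, reject H0.


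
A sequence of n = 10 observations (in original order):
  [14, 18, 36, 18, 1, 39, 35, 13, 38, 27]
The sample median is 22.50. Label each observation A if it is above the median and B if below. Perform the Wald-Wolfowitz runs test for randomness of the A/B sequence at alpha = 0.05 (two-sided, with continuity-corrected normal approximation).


Step 1: Compute median = 22.50; label A = above, B = below.
Labels in order: BBABBAABAA  (n_A = 5, n_B = 5)
Step 2: Count runs R = 6.
Step 3: Under H0 (random ordering), E[R] = 2*n_A*n_B/(n_A+n_B) + 1 = 2*5*5/10 + 1 = 6.0000.
        Var[R] = 2*n_A*n_B*(2*n_A*n_B - n_A - n_B) / ((n_A+n_B)^2 * (n_A+n_B-1)) = 2000/900 = 2.2222.
        SD[R] = 1.4907.
Step 4: R = E[R], so z = 0 with no continuity correction.
Step 5: Two-sided p-value via normal approximation = 2*(1 - Phi(|z|)) = 1.000000.
Step 6: alpha = 0.05. fail to reject H0.

R = 6, z = 0.0000, p = 1.000000, fail to reject H0.


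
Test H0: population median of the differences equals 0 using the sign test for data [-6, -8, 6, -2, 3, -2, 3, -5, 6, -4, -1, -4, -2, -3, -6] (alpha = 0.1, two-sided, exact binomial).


Step 1: Discard zero differences. Original n = 15; n_eff = number of nonzero differences = 15.
Nonzero differences (with sign): -6, -8, +6, -2, +3, -2, +3, -5, +6, -4, -1, -4, -2, -3, -6
Step 2: Count signs: positive = 4, negative = 11.
Step 3: Under H0: P(positive) = 0.5, so the number of positives S ~ Bin(15, 0.5).
Step 4: Two-sided exact p-value = sum of Bin(15,0.5) probabilities at or below the observed probability = 0.118469.
Step 5: alpha = 0.1. fail to reject H0.

n_eff = 15, pos = 4, neg = 11, p = 0.118469, fail to reject H0.


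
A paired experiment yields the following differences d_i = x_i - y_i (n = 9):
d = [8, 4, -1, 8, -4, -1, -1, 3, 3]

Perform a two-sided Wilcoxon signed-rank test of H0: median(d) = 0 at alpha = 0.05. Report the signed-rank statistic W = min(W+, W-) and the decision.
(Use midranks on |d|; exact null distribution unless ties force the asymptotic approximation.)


Step 1: Drop any zero differences (none here) and take |d_i|.
|d| = [8, 4, 1, 8, 4, 1, 1, 3, 3]
Step 2: Midrank |d_i| (ties get averaged ranks).
ranks: |8|->8.5, |4|->6.5, |1|->2, |8|->8.5, |4|->6.5, |1|->2, |1|->2, |3|->4.5, |3|->4.5
Step 3: Attach original signs; sum ranks with positive sign and with negative sign.
W+ = 8.5 + 6.5 + 8.5 + 4.5 + 4.5 = 32.5
W- = 2 + 6.5 + 2 + 2 = 12.5
(Check: W+ + W- = 45 should equal n(n+1)/2 = 45.)
Step 4: Test statistic W = min(W+, W-) = 12.5.
Step 5: Ties in |d|, so use the tie-corrected normal approximation.
        E[W] = n(n+1)/4 = 9*10/4 = 22.5.
        Tie groups: |d|=1 (t=3), |d|=3 (t=2), |d|=4 (t=2), |d|=8 (t=2); sum(t^3 - t) = 42.
        Var[W] = n(n+1)(2n+1)/24 - sum(t^3-t)/48 = 1710/24 - 42/48 = 70.375.
        z = (W - E[W]) / sqrt(Var[W]) = (12.5 - 22.5) / 8.3890 = -1.1920.
        Two-sided p = 2*Phi(z) = 0.233246.
Step 6: alpha = 0.05. fail to reject H0.

W+ = 32.5, W- = 12.5, W = min = 12.5, p = 0.233246, fail to reject H0.


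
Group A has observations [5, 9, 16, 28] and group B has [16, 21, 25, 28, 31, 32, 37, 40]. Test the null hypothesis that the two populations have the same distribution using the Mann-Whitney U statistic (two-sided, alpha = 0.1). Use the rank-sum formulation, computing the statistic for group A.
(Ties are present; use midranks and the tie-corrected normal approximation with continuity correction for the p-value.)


Step 1: Combine and sort all 12 observations; assign midranks.
sorted (value, group): (5,X), (9,X), (16,X), (16,Y), (21,Y), (25,Y), (28,X), (28,Y), (31,Y), (32,Y), (37,Y), (40,Y)
ranks: 5->1, 9->2, 16->3.5, 16->3.5, 21->5, 25->6, 28->7.5, 28->7.5, 31->9, 32->10, 37->11, 40->12
Step 2: Rank sum for X: R1 = 1 + 2 + 3.5 + 7.5 = 14.
Step 3: U_X = R1 - n1(n1+1)/2 = 14 - 4*5/2 = 14 - 10 = 4.
       U_Y = n1*n2 - U_X = 32 - 4 = 28.
Step 4: Ties are present, so use the tie-corrected normal approximation (with continuity correction) for the p-value.
Step 5: p-value = 0.049991; compare to alpha = 0.1. reject H0.

U_X = 4, p = 0.049991, reject H0 at alpha = 0.1.


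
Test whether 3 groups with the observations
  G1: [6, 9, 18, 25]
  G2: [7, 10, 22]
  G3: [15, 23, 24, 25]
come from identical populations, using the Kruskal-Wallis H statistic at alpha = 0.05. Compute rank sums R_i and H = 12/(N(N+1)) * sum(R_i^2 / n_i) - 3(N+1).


Step 1: Combine all N = 11 observations and assign midranks.
sorted (value, group, rank): (6,G1,1), (7,G2,2), (9,G1,3), (10,G2,4), (15,G3,5), (18,G1,6), (22,G2,7), (23,G3,8), (24,G3,9), (25,G1,10.5), (25,G3,10.5)
Step 2: Sum ranks within each group.
R_1 = 20.5 (n_1 = 4)
R_2 = 13 (n_2 = 3)
R_3 = 32.5 (n_3 = 4)
Step 3: H = 12/(N(N+1)) * sum(R_i^2/n_i) - 3(N+1)
     = 12/(11*12) * (20.5^2/4 + 13^2/3 + 32.5^2/4) - 3*12
     = 0.090909 * 425.458 - 36
     = 2.678030.
Step 4: Ties present; correction factor C = 1 - 6/(11^3 - 11) = 0.995455. Corrected H = 2.678030 / 0.995455 = 2.690259.
Step 5: Under H0, H ~ chi^2(2); p-value = 0.260506.
Step 6: alpha = 0.05. fail to reject H0.

H = 2.6903, df = 2, p = 0.260506, fail to reject H0.


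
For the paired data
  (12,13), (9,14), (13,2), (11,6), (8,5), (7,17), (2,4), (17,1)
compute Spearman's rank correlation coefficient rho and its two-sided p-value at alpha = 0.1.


Step 1: Rank x and y separately (midranks; no ties here).
rank(x): 12->6, 9->4, 13->7, 11->5, 8->3, 7->2, 2->1, 17->8
rank(y): 13->6, 14->7, 2->2, 6->5, 5->4, 17->8, 4->3, 1->1
Step 2: d_i = R_x(i) - R_y(i); compute d_i^2.
  (6-6)^2=0, (4-7)^2=9, (7-2)^2=25, (5-5)^2=0, (3-4)^2=1, (2-8)^2=36, (1-3)^2=4, (8-1)^2=49
sum(d^2) = 124.
Step 3: rho = 1 - 6*124 / (8*(8^2 - 1)) = 1 - 744/504 = -0.476190.
Step 4: Under H0, t = rho * sqrt((n-2)/(1-rho^2)) = -1.3265 ~ t(6).
Step 5: Two-sided p-value from the t-distribution with 6 df = 0.232936.
Step 6: alpha = 0.1. fail to reject H0.

rho = -0.4762, p = 0.232936, fail to reject H0 at alpha = 0.1.


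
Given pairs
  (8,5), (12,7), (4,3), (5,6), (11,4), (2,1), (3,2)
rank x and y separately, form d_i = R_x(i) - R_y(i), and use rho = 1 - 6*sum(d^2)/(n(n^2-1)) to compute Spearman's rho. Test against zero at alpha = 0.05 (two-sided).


Step 1: Rank x and y separately (midranks; no ties here).
rank(x): 8->5, 12->7, 4->3, 5->4, 11->6, 2->1, 3->2
rank(y): 5->5, 7->7, 3->3, 6->6, 4->4, 1->1, 2->2
Step 2: d_i = R_x(i) - R_y(i); compute d_i^2.
  (5-5)^2=0, (7-7)^2=0, (3-3)^2=0, (4-6)^2=4, (6-4)^2=4, (1-1)^2=0, (2-2)^2=0
sum(d^2) = 8.
Step 3: rho = 1 - 6*8 / (7*(7^2 - 1)) = 1 - 48/336 = 0.857143.
Step 4: Under H0, t = rho * sqrt((n-2)/(1-rho^2)) = 3.7210 ~ t(5).
Step 5: Two-sided p-value from the t-distribution with 5 df = 0.013697.
Step 6: alpha = 0.05. reject H0.

rho = 0.8571, p = 0.013697, reject H0 at alpha = 0.05.


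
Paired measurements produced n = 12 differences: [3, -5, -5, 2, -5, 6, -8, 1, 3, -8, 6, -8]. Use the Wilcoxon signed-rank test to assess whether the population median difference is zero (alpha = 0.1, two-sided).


Step 1: Drop any zero differences (none here) and take |d_i|.
|d| = [3, 5, 5, 2, 5, 6, 8, 1, 3, 8, 6, 8]
Step 2: Midrank |d_i| (ties get averaged ranks).
ranks: |3|->3.5, |5|->6, |5|->6, |2|->2, |5|->6, |6|->8.5, |8|->11, |1|->1, |3|->3.5, |8|->11, |6|->8.5, |8|->11
Step 3: Attach original signs; sum ranks with positive sign and with negative sign.
W+ = 3.5 + 2 + 8.5 + 1 + 3.5 + 8.5 = 27
W- = 6 + 6 + 6 + 11 + 11 + 11 = 51
(Check: W+ + W- = 78 should equal n(n+1)/2 = 78.)
Step 4: Test statistic W = min(W+, W-) = 27.
Step 5: Ties in |d|, so use the tie-corrected normal approximation.
        E[W] = n(n+1)/4 = 12*13/4 = 39.
        Tie groups: |d|=3 (t=2), |d|=5 (t=3), |d|=6 (t=2), |d|=8 (t=3); sum(t^3 - t) = 60.
        Var[W] = n(n+1)(2n+1)/24 - sum(t^3-t)/48 = 3900/24 - 60/48 = 161.25.
        z = (W - E[W]) / sqrt(Var[W]) = (27 - 39) / 12.6984 = -0.9450.
        Two-sided p = 2*Phi(z) = 0.344659.
Step 6: alpha = 0.1. fail to reject H0.

W+ = 27, W- = 51, W = min = 27, p = 0.344659, fail to reject H0.


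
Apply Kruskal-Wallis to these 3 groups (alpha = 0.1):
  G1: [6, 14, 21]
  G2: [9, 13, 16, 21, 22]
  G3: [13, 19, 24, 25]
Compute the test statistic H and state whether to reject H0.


Step 1: Combine all N = 12 observations and assign midranks.
sorted (value, group, rank): (6,G1,1), (9,G2,2), (13,G2,3.5), (13,G3,3.5), (14,G1,5), (16,G2,6), (19,G3,7), (21,G1,8.5), (21,G2,8.5), (22,G2,10), (24,G3,11), (25,G3,12)
Step 2: Sum ranks within each group.
R_1 = 14.5 (n_1 = 3)
R_2 = 30 (n_2 = 5)
R_3 = 33.5 (n_3 = 4)
Step 3: H = 12/(N(N+1)) * sum(R_i^2/n_i) - 3(N+1)
     = 12/(12*13) * (14.5^2/3 + 30^2/5 + 33.5^2/4) - 3*13
     = 0.076923 * 530.646 - 39
     = 1.818910.
Step 4: Ties present; correction factor C = 1 - 12/(12^3 - 12) = 0.993007. Corrected H = 1.818910 / 0.993007 = 1.831719.
Step 5: Under H0, H ~ chi^2(2); p-value = 0.400172.
Step 6: alpha = 0.1. fail to reject H0.

H = 1.8317, df = 2, p = 0.400172, fail to reject H0.


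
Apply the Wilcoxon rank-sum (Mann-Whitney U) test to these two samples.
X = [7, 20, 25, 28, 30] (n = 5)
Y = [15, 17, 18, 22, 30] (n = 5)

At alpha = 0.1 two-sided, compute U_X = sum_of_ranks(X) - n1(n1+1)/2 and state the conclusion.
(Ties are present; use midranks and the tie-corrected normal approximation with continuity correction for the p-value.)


Step 1: Combine and sort all 10 observations; assign midranks.
sorted (value, group): (7,X), (15,Y), (17,Y), (18,Y), (20,X), (22,Y), (25,X), (28,X), (30,X), (30,Y)
ranks: 7->1, 15->2, 17->3, 18->4, 20->5, 22->6, 25->7, 28->8, 30->9.5, 30->9.5
Step 2: Rank sum for X: R1 = 1 + 5 + 7 + 8 + 9.5 = 30.5.
Step 3: U_X = R1 - n1(n1+1)/2 = 30.5 - 5*6/2 = 30.5 - 15 = 15.5.
       U_Y = n1*n2 - U_X = 25 - 15.5 = 9.5.
Step 4: Ties are present, so use the tie-corrected normal approximation (with continuity correction) for the p-value.
Step 5: p-value = 0.600402; compare to alpha = 0.1. fail to reject H0.

U_X = 15.5, p = 0.600402, fail to reject H0 at alpha = 0.1.


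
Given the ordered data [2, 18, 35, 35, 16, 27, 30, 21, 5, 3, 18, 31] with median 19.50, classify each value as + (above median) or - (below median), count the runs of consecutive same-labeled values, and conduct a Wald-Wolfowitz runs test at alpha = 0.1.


Step 1: Compute median = 19.50; label A = above, B = below.
Labels in order: BBAABAAABBBA  (n_A = 6, n_B = 6)
Step 2: Count runs R = 6.
Step 3: Under H0 (random ordering), E[R] = 2*n_A*n_B/(n_A+n_B) + 1 = 2*6*6/12 + 1 = 7.0000.
        Var[R] = 2*n_A*n_B*(2*n_A*n_B - n_A - n_B) / ((n_A+n_B)^2 * (n_A+n_B-1)) = 4320/1584 = 2.7273.
        SD[R] = 1.6514.
Step 4: Continuity-corrected z = (R + 0.5 - E[R]) / SD[R] = (6 + 0.5 - 7.0000) / 1.6514 = -0.3028.
Step 5: Two-sided p-value via normal approximation = 2*(1 - Phi(|z|)) = 0.762069.
Step 6: alpha = 0.1. fail to reject H0.

R = 6, z = -0.3028, p = 0.762069, fail to reject H0.


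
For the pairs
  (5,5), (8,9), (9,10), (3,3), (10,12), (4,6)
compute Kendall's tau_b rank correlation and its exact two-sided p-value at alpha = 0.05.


Step 1: Enumerate the 15 unordered pairs (i,j) with i<j and classify each by sign(x_j-x_i) * sign(y_j-y_i).
  (1,2):dx=+3,dy=+4->C; (1,3):dx=+4,dy=+5->C; (1,4):dx=-2,dy=-2->C; (1,5):dx=+5,dy=+7->C
  (1,6):dx=-1,dy=+1->D; (2,3):dx=+1,dy=+1->C; (2,4):dx=-5,dy=-6->C; (2,5):dx=+2,dy=+3->C
  (2,6):dx=-4,dy=-3->C; (3,4):dx=-6,dy=-7->C; (3,5):dx=+1,dy=+2->C; (3,6):dx=-5,dy=-4->C
  (4,5):dx=+7,dy=+9->C; (4,6):dx=+1,dy=+3->C; (5,6):dx=-6,dy=-6->C
Step 2: C = 14, D = 1, total pairs = 15.
Step 3: tau = (C - D)/(n(n-1)/2) = (14 - 1)/15 = 0.866667.
Step 4: Exact two-sided p-value (enumerate n! = 720 permutations of y under H0): p = 0.016667.
Step 5: alpha = 0.05. reject H0.

tau_b = 0.8667 (C=14, D=1), p = 0.016667, reject H0.


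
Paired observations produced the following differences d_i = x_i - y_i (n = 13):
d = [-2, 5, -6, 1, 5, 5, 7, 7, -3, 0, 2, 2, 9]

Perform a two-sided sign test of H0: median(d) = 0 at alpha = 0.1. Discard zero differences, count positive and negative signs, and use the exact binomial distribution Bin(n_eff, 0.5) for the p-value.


Step 1: Discard zero differences. Original n = 13; n_eff = number of nonzero differences = 12.
Nonzero differences (with sign): -2, +5, -6, +1, +5, +5, +7, +7, -3, +2, +2, +9
Step 2: Count signs: positive = 9, negative = 3.
Step 3: Under H0: P(positive) = 0.5, so the number of positives S ~ Bin(12, 0.5).
Step 4: Two-sided exact p-value = sum of Bin(12,0.5) probabilities at or below the observed probability = 0.145996.
Step 5: alpha = 0.1. fail to reject H0.

n_eff = 12, pos = 9, neg = 3, p = 0.145996, fail to reject H0.


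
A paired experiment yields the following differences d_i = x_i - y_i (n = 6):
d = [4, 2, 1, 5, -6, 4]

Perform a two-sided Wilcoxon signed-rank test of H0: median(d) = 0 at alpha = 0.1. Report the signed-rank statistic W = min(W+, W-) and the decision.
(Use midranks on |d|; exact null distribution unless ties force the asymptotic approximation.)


Step 1: Drop any zero differences (none here) and take |d_i|.
|d| = [4, 2, 1, 5, 6, 4]
Step 2: Midrank |d_i| (ties get averaged ranks).
ranks: |4|->3.5, |2|->2, |1|->1, |5|->5, |6|->6, |4|->3.5
Step 3: Attach original signs; sum ranks with positive sign and with negative sign.
W+ = 3.5 + 2 + 1 + 5 + 3.5 = 15
W- = 6 = 6
(Check: W+ + W- = 21 should equal n(n+1)/2 = 21.)
Step 4: Test statistic W = min(W+, W-) = 6.
Step 5: Ties in |d|, so use the tie-corrected normal approximation.
        E[W] = n(n+1)/4 = 6*7/4 = 10.5.
        Tie groups: |d|=4 (t=2); sum(t^3 - t) = 6.
        Var[W] = n(n+1)(2n+1)/24 - sum(t^3-t)/48 = 546/24 - 6/48 = 22.625.
        z = (W - E[W]) / sqrt(Var[W]) = (6 - 10.5) / 4.7566 = -0.9461.
        Two-sided p = 2*Phi(z) = 0.344118.
Step 6: alpha = 0.1. fail to reject H0.

W+ = 15, W- = 6, W = min = 6, p = 0.344118, fail to reject H0.


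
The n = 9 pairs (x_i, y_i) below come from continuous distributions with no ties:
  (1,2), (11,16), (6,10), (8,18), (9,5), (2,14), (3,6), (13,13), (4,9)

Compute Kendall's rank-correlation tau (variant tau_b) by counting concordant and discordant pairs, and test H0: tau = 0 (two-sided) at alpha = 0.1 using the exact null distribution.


Step 1: Enumerate the 36 unordered pairs (i,j) with i<j and classify each by sign(x_j-x_i) * sign(y_j-y_i).
  (1,2):dx=+10,dy=+14->C; (1,3):dx=+5,dy=+8->C; (1,4):dx=+7,dy=+16->C; (1,5):dx=+8,dy=+3->C
  (1,6):dx=+1,dy=+12->C; (1,7):dx=+2,dy=+4->C; (1,8):dx=+12,dy=+11->C; (1,9):dx=+3,dy=+7->C
  (2,3):dx=-5,dy=-6->C; (2,4):dx=-3,dy=+2->D; (2,5):dx=-2,dy=-11->C; (2,6):dx=-9,dy=-2->C
  (2,7):dx=-8,dy=-10->C; (2,8):dx=+2,dy=-3->D; (2,9):dx=-7,dy=-7->C; (3,4):dx=+2,dy=+8->C
  (3,5):dx=+3,dy=-5->D; (3,6):dx=-4,dy=+4->D; (3,7):dx=-3,dy=-4->C; (3,8):dx=+7,dy=+3->C
  (3,9):dx=-2,dy=-1->C; (4,5):dx=+1,dy=-13->D; (4,6):dx=-6,dy=-4->C; (4,7):dx=-5,dy=-12->C
  (4,8):dx=+5,dy=-5->D; (4,9):dx=-4,dy=-9->C; (5,6):dx=-7,dy=+9->D; (5,7):dx=-6,dy=+1->D
  (5,8):dx=+4,dy=+8->C; (5,9):dx=-5,dy=+4->D; (6,7):dx=+1,dy=-8->D; (6,8):dx=+11,dy=-1->D
  (6,9):dx=+2,dy=-5->D; (7,8):dx=+10,dy=+7->C; (7,9):dx=+1,dy=+3->C; (8,9):dx=-9,dy=-4->C
Step 2: C = 24, D = 12, total pairs = 36.
Step 3: tau = (C - D)/(n(n-1)/2) = (24 - 12)/36 = 0.333333.
Step 4: Exact two-sided p-value (enumerate n! = 362880 permutations of y under H0): p = 0.259518.
Step 5: alpha = 0.1. fail to reject H0.

tau_b = 0.3333 (C=24, D=12), p = 0.259518, fail to reject H0.


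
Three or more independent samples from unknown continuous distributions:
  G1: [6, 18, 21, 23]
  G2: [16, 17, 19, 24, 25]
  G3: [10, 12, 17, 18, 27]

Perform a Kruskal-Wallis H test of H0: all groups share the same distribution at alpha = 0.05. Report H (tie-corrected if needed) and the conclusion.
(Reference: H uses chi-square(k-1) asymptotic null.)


Step 1: Combine all N = 14 observations and assign midranks.
sorted (value, group, rank): (6,G1,1), (10,G3,2), (12,G3,3), (16,G2,4), (17,G2,5.5), (17,G3,5.5), (18,G1,7.5), (18,G3,7.5), (19,G2,9), (21,G1,10), (23,G1,11), (24,G2,12), (25,G2,13), (27,G3,14)
Step 2: Sum ranks within each group.
R_1 = 29.5 (n_1 = 4)
R_2 = 43.5 (n_2 = 5)
R_3 = 32 (n_3 = 5)
Step 3: H = 12/(N(N+1)) * sum(R_i^2/n_i) - 3(N+1)
     = 12/(14*15) * (29.5^2/4 + 43.5^2/5 + 32^2/5) - 3*15
     = 0.057143 * 800.812 - 45
     = 0.760714.
Step 4: Ties present; correction factor C = 1 - 12/(14^3 - 14) = 0.995604. Corrected H = 0.760714 / 0.995604 = 0.764073.
Step 5: Under H0, H ~ chi^2(2); p-value = 0.682470.
Step 6: alpha = 0.05. fail to reject H0.

H = 0.7641, df = 2, p = 0.682470, fail to reject H0.


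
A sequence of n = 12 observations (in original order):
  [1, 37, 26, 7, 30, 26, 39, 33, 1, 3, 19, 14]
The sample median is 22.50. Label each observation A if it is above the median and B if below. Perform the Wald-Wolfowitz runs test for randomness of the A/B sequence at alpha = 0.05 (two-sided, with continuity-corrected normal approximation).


Step 1: Compute median = 22.50; label A = above, B = below.
Labels in order: BAABAAAABBBB  (n_A = 6, n_B = 6)
Step 2: Count runs R = 5.
Step 3: Under H0 (random ordering), E[R] = 2*n_A*n_B/(n_A+n_B) + 1 = 2*6*6/12 + 1 = 7.0000.
        Var[R] = 2*n_A*n_B*(2*n_A*n_B - n_A - n_B) / ((n_A+n_B)^2 * (n_A+n_B-1)) = 4320/1584 = 2.7273.
        SD[R] = 1.6514.
Step 4: Continuity-corrected z = (R + 0.5 - E[R]) / SD[R] = (5 + 0.5 - 7.0000) / 1.6514 = -0.9083.
Step 5: Two-sided p-value via normal approximation = 2*(1 - Phi(|z|)) = 0.363722.
Step 6: alpha = 0.05. fail to reject H0.

R = 5, z = -0.9083, p = 0.363722, fail to reject H0.


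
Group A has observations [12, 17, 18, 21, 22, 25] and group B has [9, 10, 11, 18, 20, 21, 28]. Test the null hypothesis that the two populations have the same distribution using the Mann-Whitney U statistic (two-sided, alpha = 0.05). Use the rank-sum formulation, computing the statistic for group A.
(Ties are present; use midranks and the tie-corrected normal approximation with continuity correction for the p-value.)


Step 1: Combine and sort all 13 observations; assign midranks.
sorted (value, group): (9,Y), (10,Y), (11,Y), (12,X), (17,X), (18,X), (18,Y), (20,Y), (21,X), (21,Y), (22,X), (25,X), (28,Y)
ranks: 9->1, 10->2, 11->3, 12->4, 17->5, 18->6.5, 18->6.5, 20->8, 21->9.5, 21->9.5, 22->11, 25->12, 28->13
Step 2: Rank sum for X: R1 = 4 + 5 + 6.5 + 9.5 + 11 + 12 = 48.
Step 3: U_X = R1 - n1(n1+1)/2 = 48 - 6*7/2 = 48 - 21 = 27.
       U_Y = n1*n2 - U_X = 42 - 27 = 15.
Step 4: Ties are present, so use the tie-corrected normal approximation (with continuity correction) for the p-value.
Step 5: p-value = 0.430766; compare to alpha = 0.05. fail to reject H0.

U_X = 27, p = 0.430766, fail to reject H0 at alpha = 0.05.


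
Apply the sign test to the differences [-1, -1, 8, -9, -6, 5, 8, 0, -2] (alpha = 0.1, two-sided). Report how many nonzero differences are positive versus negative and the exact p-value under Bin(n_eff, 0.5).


Step 1: Discard zero differences. Original n = 9; n_eff = number of nonzero differences = 8.
Nonzero differences (with sign): -1, -1, +8, -9, -6, +5, +8, -2
Step 2: Count signs: positive = 3, negative = 5.
Step 3: Under H0: P(positive) = 0.5, so the number of positives S ~ Bin(8, 0.5).
Step 4: Two-sided exact p-value = sum of Bin(8,0.5) probabilities at or below the observed probability = 0.726562.
Step 5: alpha = 0.1. fail to reject H0.

n_eff = 8, pos = 3, neg = 5, p = 0.726562, fail to reject H0.


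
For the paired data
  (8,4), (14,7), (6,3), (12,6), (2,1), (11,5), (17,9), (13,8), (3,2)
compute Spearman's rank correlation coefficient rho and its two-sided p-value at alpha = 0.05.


Step 1: Rank x and y separately (midranks; no ties here).
rank(x): 8->4, 14->8, 6->3, 12->6, 2->1, 11->5, 17->9, 13->7, 3->2
rank(y): 4->4, 7->7, 3->3, 6->6, 1->1, 5->5, 9->9, 8->8, 2->2
Step 2: d_i = R_x(i) - R_y(i); compute d_i^2.
  (4-4)^2=0, (8-7)^2=1, (3-3)^2=0, (6-6)^2=0, (1-1)^2=0, (5-5)^2=0, (9-9)^2=0, (7-8)^2=1, (2-2)^2=0
sum(d^2) = 2.
Step 3: rho = 1 - 6*2 / (9*(9^2 - 1)) = 1 - 12/720 = 0.983333.
Step 4: Under H0, t = rho * sqrt((n-2)/(1-rho^2)) = 14.3096 ~ t(7).
Step 5: Two-sided p-value from the t-distribution with 7 df = 0.000002.
Step 6: alpha = 0.05. reject H0.

rho = 0.9833, p = 0.000002, reject H0 at alpha = 0.05.


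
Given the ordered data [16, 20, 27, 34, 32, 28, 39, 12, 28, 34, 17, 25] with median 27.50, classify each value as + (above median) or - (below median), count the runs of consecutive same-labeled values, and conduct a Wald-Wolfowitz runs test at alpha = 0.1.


Step 1: Compute median = 27.50; label A = above, B = below.
Labels in order: BBBAAAABAABB  (n_A = 6, n_B = 6)
Step 2: Count runs R = 5.
Step 3: Under H0 (random ordering), E[R] = 2*n_A*n_B/(n_A+n_B) + 1 = 2*6*6/12 + 1 = 7.0000.
        Var[R] = 2*n_A*n_B*(2*n_A*n_B - n_A - n_B) / ((n_A+n_B)^2 * (n_A+n_B-1)) = 4320/1584 = 2.7273.
        SD[R] = 1.6514.
Step 4: Continuity-corrected z = (R + 0.5 - E[R]) / SD[R] = (5 + 0.5 - 7.0000) / 1.6514 = -0.9083.
Step 5: Two-sided p-value via normal approximation = 2*(1 - Phi(|z|)) = 0.363722.
Step 6: alpha = 0.1. fail to reject H0.

R = 5, z = -0.9083, p = 0.363722, fail to reject H0.


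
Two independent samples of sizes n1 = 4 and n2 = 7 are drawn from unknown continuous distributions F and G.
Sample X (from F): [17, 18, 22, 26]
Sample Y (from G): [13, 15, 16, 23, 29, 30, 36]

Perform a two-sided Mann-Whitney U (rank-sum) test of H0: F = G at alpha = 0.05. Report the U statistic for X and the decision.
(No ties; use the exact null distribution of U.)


Step 1: Combine and sort all 11 observations; assign midranks.
sorted (value, group): (13,Y), (15,Y), (16,Y), (17,X), (18,X), (22,X), (23,Y), (26,X), (29,Y), (30,Y), (36,Y)
ranks: 13->1, 15->2, 16->3, 17->4, 18->5, 22->6, 23->7, 26->8, 29->9, 30->10, 36->11
Step 2: Rank sum for X: R1 = 4 + 5 + 6 + 8 = 23.
Step 3: U_X = R1 - n1(n1+1)/2 = 23 - 4*5/2 = 23 - 10 = 13.
       U_Y = n1*n2 - U_X = 28 - 13 = 15.
Step 4: No ties, so the exact null distribution of U (based on enumerating the C(11,4) = 330 equally likely rank assignments) gives the two-sided p-value.
Step 5: p-value = 0.927273; compare to alpha = 0.05. fail to reject H0.

U_X = 13, p = 0.927273, fail to reject H0 at alpha = 0.05.
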